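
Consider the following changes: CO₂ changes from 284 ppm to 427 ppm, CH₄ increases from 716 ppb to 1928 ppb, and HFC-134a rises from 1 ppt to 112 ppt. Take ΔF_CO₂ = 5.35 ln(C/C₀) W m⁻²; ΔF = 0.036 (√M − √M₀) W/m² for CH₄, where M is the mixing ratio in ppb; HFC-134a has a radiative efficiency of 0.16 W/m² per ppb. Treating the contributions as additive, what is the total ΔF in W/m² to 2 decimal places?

CO₂: 5.35 × ln(427/284) = 5.35 × ln(1.50352) = 5.35 × 0.40781 = 2.1818 W/m².
CH₄: 0.036 × (√1928 − √716) = 0.036 × (43.9090 − 26.7582) = 0.036 × 17.1508 = 0.6174 W/m².
HFC-134a: Δ = 112 − 1 = 111 ppt = 0.111 ppb; ΔF = 0.16 × 0.111 = 0.0178 W/m².
Total ΔF = 2.1818 + 0.6174 + 0.0178 = 2.8170 W/m².

ΔF = 2.82 W/m²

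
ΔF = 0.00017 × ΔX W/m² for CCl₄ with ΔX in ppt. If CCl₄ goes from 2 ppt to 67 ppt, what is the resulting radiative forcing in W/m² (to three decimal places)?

CCl₄: ΔF = 0.00017 × (67 − 2) = 0.00017 × 65 = 0.0111 W/m².

ΔF = 0.011 W/m²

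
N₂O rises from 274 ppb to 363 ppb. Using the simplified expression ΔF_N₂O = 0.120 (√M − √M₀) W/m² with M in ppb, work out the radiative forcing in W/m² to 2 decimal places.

N₂O: 0.120 × (√363 − √274) = 0.120 × (19.0526 − 16.5529) = 0.120 × 2.4997 = 0.3000 W/m².

ΔF = 0.30 W/m²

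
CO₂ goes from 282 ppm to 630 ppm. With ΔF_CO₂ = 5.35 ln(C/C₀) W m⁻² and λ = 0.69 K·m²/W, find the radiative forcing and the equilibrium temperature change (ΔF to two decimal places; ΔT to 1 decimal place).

CO₂: 5.35 × ln(630/282) = 5.35 × ln(2.23404) = 5.35 × 0.80381 = 4.3004 W/m².
ΔT = λ ΔF = 0.69 × 4.30 = 2.9670 K.

ΔF = 4.30 W/m²; ΔT = 3.0 K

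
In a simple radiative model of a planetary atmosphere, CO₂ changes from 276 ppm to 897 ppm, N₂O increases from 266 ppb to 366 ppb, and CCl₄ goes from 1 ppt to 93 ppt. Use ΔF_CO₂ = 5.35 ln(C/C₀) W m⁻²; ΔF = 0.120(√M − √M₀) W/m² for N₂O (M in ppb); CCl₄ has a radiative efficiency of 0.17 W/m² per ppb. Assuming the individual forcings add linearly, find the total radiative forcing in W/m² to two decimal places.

CO₂: 5.35 × ln(897/276) = 5.35 × ln(3.25000) = 5.35 × 1.17865 = 6.3058 W/m².
N₂O: 0.120 × (√366 − √266) = 0.120 × (19.1311 − 16.3095) = 0.120 × 2.8216 = 0.3386 W/m².
CCl₄: Δ = 93 − 1 = 92 ppt = 0.092 ppb; ΔF = 0.17 × 0.092 = 0.0156 W/m².
Total ΔF = 6.3058 + 0.3386 + 0.0156 = 6.6600 W/m².

ΔF = 6.66 W/m²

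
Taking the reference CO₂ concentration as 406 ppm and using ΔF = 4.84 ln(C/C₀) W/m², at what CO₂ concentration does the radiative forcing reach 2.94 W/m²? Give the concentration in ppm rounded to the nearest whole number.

Set 4.84 ln(C/406) = 2.94, so ln(C/406) = 2.94/4.84 = 0.60744.
Then C/406 = e^0.60744 = 1.83573, giving C = 406 × 1.83573 = 745.31 ppm.

C ≈ 745 ppm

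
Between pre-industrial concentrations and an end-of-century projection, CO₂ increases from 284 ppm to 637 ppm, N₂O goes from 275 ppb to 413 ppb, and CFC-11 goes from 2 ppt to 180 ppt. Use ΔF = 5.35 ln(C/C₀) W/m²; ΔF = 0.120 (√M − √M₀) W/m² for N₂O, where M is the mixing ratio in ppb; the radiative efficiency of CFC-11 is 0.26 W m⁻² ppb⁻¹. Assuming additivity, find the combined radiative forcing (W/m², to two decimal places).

ΔF = 4.82 W/m²

CO₂: 5.35 × ln(637/284) = 5.35 × ln(2.24296) = 5.35 × 0.80780 = 4.3217 W/m².
N₂O: 0.120 × (√413 − √275) = 0.120 × (20.3224 − 16.5831) = 0.120 × 3.7393 = 0.4487 W/m².
CFC-11: Δ = 180 − 2 = 178 ppt = 0.178 ppb; ΔF = 0.26 × 0.178 = 0.0463 W/m².
Total ΔF = 4.3217 + 0.4487 + 0.0463 = 4.8167 W/m².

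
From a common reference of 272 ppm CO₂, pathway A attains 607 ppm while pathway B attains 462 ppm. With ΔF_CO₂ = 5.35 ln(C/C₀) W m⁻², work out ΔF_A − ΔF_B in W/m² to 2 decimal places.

ΔF_A = 5.35 ln(607/272) = 5.35 × 0.80273 = 4.2946 W/m².
ΔF_B = 5.35 ln(462/272) = 5.35 × 0.52976 = 2.8342 W/m².
Difference: 4.2946 − 2.8342 = 1.4604 W/m².

ΔF_A − ΔF_B = 1.46 W/m²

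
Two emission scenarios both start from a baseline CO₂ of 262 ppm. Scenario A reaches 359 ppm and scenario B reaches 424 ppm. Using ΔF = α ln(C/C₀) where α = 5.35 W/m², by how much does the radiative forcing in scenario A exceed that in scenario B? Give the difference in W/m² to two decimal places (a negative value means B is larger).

ΔF_A − ΔF_B = -0.89 W/m²

ΔF_A = 5.35 ln(359/262) = 5.35 × 0.31498 = 1.6851 W/m².
ΔF_B = 5.35 ln(424/262) = 5.35 × 0.48139 = 2.5754 W/m².
Difference: 1.6851 − 2.5754 = -0.8903 W/m².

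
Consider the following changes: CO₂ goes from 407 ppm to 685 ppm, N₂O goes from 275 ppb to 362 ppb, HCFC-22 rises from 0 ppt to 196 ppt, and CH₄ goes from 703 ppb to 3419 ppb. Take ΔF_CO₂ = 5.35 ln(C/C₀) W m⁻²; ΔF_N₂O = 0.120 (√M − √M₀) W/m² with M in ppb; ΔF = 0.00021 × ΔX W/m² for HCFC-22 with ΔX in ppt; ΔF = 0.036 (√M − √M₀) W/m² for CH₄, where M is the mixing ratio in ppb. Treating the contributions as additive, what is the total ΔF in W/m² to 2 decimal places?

CO₂: 5.35 × ln(685/407) = 5.35 × ln(1.68305) = 5.35 × 0.52061 = 2.7853 W/m².
N₂O: 0.120 × (√362 − √275) = 0.120 × (19.0263 − 16.5831) = 0.120 × 2.4432 = 0.2932 W/m².
HCFC-22: ΔF = 0.00021 × (196 − 0) = 0.00021 × 196 = 0.0412 W/m².
CH₄: 0.036 × (√3419 − √703) = 0.036 × (58.4722 − 26.5141) = 0.036 × 31.9581 = 1.1505 W/m².
Total ΔF = 2.7853 + 0.2932 + 0.0412 + 1.1505 = 4.2702 W/m².

ΔF = 4.27 W/m²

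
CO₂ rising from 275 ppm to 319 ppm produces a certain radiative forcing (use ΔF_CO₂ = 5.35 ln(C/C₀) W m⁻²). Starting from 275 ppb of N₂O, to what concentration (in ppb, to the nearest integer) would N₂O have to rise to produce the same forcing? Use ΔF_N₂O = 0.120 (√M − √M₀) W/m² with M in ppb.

M ≈ 538 ppb

CO₂ forcing: 5.35 × ln(319/275) = 5.35 × 0.148420 = 0.79405 W/m².
Set 0.120(√M − √275) = 0.79405: √M = 0.79405/0.120 + √275 = 6.6171 + 16.5831 = 23.2002.
M = (23.2002)² = 538.25 ppb.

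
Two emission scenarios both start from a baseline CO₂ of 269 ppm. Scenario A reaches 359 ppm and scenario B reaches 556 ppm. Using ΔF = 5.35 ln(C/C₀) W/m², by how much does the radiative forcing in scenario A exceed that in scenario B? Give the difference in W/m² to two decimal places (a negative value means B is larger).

ΔF_A = 5.35 ln(359/269) = 5.35 × 0.28861 = 1.5441 W/m².
ΔF_B = 5.35 ln(556/269) = 5.35 × 0.72606 = 3.8844 W/m².
Difference: 1.5441 − 3.8844 = -2.3403 W/m².

ΔF_A − ΔF_B = -2.34 W/m²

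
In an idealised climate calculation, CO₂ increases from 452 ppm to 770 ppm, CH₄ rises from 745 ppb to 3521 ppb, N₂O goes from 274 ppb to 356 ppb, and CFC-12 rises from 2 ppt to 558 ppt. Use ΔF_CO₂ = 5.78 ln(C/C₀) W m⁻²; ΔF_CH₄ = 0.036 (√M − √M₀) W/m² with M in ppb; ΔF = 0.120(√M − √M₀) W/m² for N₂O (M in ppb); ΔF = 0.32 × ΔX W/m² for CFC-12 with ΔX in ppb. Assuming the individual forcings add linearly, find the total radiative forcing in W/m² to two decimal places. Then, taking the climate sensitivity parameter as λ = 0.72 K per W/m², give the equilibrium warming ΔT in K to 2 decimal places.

CO₂: 5.78 × ln(770/452) = 5.78 × ln(1.70354) = 5.78 × 0.53271 = 3.0791 W/m².
CH₄: 0.036 × (√3521 − √745) = 0.036 × (59.3380 − 27.2947) = 0.036 × 32.0433 = 1.1536 W/m².
N₂O: 0.120 × (√356 − √274) = 0.120 × (18.8680 − 16.5529) = 0.120 × 2.3151 = 0.2778 W/m².
CFC-12: Δ = 558 − 2 = 556 ppt = 0.556 ppb; ΔF = 0.32 × 0.556 = 0.1779 W/m².
Total ΔF = 3.0791 + 1.1536 + 0.2778 + 0.1779 = 4.6884 W/m².
ΔT = λ ΔF = 0.72 × 4.69 = 3.3768 K.

ΔF = 4.69 W/m²; ΔT = 3.38 K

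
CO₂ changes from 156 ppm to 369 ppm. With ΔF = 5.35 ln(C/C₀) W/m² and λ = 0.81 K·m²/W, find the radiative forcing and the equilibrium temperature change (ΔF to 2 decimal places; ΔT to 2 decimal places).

CO₂: 5.35 × ln(369/156) = 5.35 × ln(2.36538) = 5.35 × 0.86094 = 4.6060 W/m².
ΔT = λ ΔF = 0.81 × 4.61 = 3.7341 K.

ΔF = 4.61 W/m²; ΔT = 3.73 K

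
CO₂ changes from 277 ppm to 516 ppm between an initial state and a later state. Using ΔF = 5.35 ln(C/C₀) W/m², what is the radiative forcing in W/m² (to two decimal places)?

ΔF = 3.33 W/m²

CO₂: 5.35 × ln(516/277) = 5.35 × ln(1.86282) = 5.35 × 0.62209 = 3.3282 W/m².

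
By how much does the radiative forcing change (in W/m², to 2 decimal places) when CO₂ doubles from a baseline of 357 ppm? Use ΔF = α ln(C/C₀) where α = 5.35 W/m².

ΔF = 3.71 W/m²

Because the forcing depends only on the ratio C/C₀, the initial concentration does not enter.
ΔF = 5.35 × ln(2) = 5.35 × 0.69315 = 3.7084 W/m².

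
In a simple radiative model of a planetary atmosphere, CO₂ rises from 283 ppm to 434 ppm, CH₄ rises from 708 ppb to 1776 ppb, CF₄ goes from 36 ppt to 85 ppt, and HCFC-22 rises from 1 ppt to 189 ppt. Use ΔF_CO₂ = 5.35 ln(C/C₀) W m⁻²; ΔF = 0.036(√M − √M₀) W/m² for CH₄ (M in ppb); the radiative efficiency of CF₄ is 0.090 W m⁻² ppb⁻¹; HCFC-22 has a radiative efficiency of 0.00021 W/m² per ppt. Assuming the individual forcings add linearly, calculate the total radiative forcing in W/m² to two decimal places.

CO₂: 5.35 × ln(434/283) = 5.35 × ln(1.53357) = 5.35 × 0.42760 = 2.2877 W/m².
CH₄: 0.036 × (√1776 − √708) = 0.036 × (42.1426 − 26.6083) = 0.036 × 15.5343 = 0.5592 W/m².
CF₄: Δ = 85 − 36 = 49 ppt = 0.049 ppb; ΔF = 0.090 × 0.049 = 0.0044 W/m².
HCFC-22: ΔF = 0.00021 × (189 − 1) = 0.00021 × 188 = 0.0395 W/m².
Total ΔF = 2.2877 + 0.5592 + 0.0044 + 0.0395 = 2.8908 W/m².

ΔF = 2.89 W/m²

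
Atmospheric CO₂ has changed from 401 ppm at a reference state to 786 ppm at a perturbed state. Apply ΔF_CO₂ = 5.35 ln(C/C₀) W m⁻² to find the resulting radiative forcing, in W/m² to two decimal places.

ΔF = 3.60 W/m²

CO₂: 5.35 × ln(786/401) = 5.35 × ln(1.96010) = 5.35 × 0.67300 = 3.6006 W/m².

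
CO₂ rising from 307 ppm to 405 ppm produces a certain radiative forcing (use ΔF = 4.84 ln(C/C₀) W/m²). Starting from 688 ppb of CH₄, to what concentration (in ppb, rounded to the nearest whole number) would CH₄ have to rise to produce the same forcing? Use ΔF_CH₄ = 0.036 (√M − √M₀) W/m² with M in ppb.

CO₂ forcing: 4.84 × ln(405/307) = 4.84 × 0.277039 = 1.34087 W/m².
Set 0.036(√M − √688) = 1.34087: √M = 1.34087/0.036 + √688 = 37.2464 + 26.2298 = 63.4762.
M = (63.4762)² = 4029.23 ppb.

M ≈ 4029 ppb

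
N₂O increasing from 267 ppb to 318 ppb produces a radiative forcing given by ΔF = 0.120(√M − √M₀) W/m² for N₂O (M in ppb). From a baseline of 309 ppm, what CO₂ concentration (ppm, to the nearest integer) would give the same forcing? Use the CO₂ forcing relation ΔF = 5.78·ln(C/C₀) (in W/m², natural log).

N₂O forcing: 0.120 × (√318 − √267) = 0.120 × (17.8326 − 16.3401) = 0.120 × 1.4925 = 0.17910 W/m².
Set 5.78 ln(C/309) = 0.17910: ln(C/309) = 0.17910/5.78 = 0.03099, so C = 309 × e^0.03099 = 309 × 1.03148 = 318.73 ppm.

C ≈ 319 ppm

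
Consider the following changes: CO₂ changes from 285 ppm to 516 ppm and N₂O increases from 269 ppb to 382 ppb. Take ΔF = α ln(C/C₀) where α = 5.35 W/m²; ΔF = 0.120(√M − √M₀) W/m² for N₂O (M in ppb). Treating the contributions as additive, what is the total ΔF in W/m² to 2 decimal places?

CO₂: 5.35 × ln(516/285) = 5.35 × ln(1.81053) = 5.35 × 0.59362 = 3.1759 W/m².
N₂O: 0.120 × (√382 − √269) = 0.120 × (19.5448 − 16.4012) = 0.120 × 3.1436 = 0.3772 W/m².
Total ΔF = 3.1759 + 0.3772 = 3.5531 W/m².

ΔF = 3.55 W/m²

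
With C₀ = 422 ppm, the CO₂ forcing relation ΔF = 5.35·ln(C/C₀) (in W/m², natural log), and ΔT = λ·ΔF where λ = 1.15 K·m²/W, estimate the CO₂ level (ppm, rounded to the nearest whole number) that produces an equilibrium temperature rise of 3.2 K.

Required forcing: ΔF = ΔT/λ = 3.2/1.15 = 2.7826 W/m².
Then ln(C/422) = ΔF/5.35 = 2.7826/5.35 = 0.52011.
So C = 422 × e^0.52011 = 422 × 1.68221 = 709.89 ppm.

C ≈ 710 ppm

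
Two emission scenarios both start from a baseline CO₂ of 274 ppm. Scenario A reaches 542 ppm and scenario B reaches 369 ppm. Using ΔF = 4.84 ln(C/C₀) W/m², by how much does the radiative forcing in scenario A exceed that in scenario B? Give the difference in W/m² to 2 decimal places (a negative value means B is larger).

ΔF_A − ΔF_B = 1.86 W/m²

ΔF_A = 4.84 ln(542/274) = 4.84 × 0.68214 = 3.3016 W/m².
ΔF_B = 4.84 ln(369/274) = 4.84 × 0.29767 = 1.4407 W/m².
Difference: 3.3016 − 1.4407 = 1.8609 W/m².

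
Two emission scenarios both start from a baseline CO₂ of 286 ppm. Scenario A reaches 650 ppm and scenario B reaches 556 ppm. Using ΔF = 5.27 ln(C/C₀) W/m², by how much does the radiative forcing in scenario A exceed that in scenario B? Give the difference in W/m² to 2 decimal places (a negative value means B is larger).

ΔF_A − ΔF_B = 0.82 W/m²

ΔF_A = 5.27 ln(650/286) = 5.27 × 0.82098 = 4.3266 W/m².
ΔF_B = 5.27 ln(556/286) = 5.27 × 0.66478 = 3.5034 W/m².
Difference: 4.3266 − 3.5034 = 0.8232 W/m².
(Equivalently, ΔF_A − ΔF_B = 5.27 ln(650/556) = 5.27 × 0.15620 = 0.8232 W/m².)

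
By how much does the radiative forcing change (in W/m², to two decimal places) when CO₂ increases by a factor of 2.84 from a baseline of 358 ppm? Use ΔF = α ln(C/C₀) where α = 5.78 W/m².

ΔF = 6.03 W/m²

Because the forcing depends only on the ratio C/C₀, the initial concentration does not enter.
ΔF = 5.78 × ln(2.84) = 5.78 × 1.04380 = 6.0332 W/m².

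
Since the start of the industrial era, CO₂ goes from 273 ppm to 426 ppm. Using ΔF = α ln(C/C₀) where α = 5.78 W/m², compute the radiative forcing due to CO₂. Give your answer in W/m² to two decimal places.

ΔF = 2.57 W/m²

CO₂ absorption bands are partially saturated, so forcing scales with the logarithm of the concentration ratio.
CO₂: 5.78 × ln(426/273) = 5.78 × ln(1.56044) = 5.78 × 0.44497 = 2.5719 W/m².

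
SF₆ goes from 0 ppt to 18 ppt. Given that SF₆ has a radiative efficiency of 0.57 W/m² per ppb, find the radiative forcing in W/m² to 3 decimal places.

SF₆: Δ = 18 − 0 = 18 ppt = 0.018 ppb; ΔF = 0.57 × 0.018 = 0.0103 W/m².

ΔF = 0.010 W/m²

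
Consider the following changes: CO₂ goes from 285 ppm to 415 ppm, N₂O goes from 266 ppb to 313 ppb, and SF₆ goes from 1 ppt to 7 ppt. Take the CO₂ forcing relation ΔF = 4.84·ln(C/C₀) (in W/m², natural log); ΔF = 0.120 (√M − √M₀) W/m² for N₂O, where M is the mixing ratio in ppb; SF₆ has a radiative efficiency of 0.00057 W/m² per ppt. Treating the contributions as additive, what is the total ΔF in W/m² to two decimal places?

CO₂: 4.84 × ln(415/285) = 4.84 × ln(1.45614) = 4.84 × 0.37579 = 1.8188 W/m².
N₂O: 0.120 × (√313 − √266) = 0.120 × (17.6918 − 16.3095) = 0.120 × 1.3823 = 0.1659 W/m².
SF₆: ΔF = 0.00057 × (7 − 1) = 0.00057 × 6 = 0.0034 W/m².
Total ΔF = 1.8188 + 0.1659 + 0.0034 = 1.9881 W/m².

ΔF = 1.99 W/m²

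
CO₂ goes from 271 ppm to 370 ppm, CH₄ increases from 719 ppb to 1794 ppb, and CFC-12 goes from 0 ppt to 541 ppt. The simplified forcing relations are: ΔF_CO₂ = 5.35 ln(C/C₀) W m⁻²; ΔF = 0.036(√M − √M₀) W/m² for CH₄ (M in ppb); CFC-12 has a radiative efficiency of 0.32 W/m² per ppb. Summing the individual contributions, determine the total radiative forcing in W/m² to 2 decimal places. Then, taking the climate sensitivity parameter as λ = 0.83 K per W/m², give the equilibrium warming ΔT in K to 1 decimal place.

ΔF = 2.40 W/m²; ΔT = 2.0 K

CO₂: 5.35 × ln(370/271) = 5.35 × ln(1.36531) = 5.35 × 0.31138 = 1.6659 W/m².
CH₄: 0.036 × (√1794 − √719) = 0.036 × (42.3556 − 26.8142) = 0.036 × 15.5414 = 0.5595 W/m².
CFC-12: Δ = 541 − 0 = 541 ppt = 0.541 ppb; ΔF = 0.32 × 0.541 = 0.1731 W/m².
Total ΔF = 1.6659 + 0.5595 + 0.1731 = 2.3985 W/m².
ΔT = λ ΔF = 0.83 × 2.40 = 1.9920 K.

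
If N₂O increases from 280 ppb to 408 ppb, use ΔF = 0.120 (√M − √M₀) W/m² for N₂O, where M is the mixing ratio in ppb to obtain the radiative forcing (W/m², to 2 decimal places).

N₂O: 0.120 × (√408 − √280) = 0.120 × (20.1990 − 16.7332) = 0.120 × 3.4658 = 0.4159 W/m².

ΔF = 0.42 W/m²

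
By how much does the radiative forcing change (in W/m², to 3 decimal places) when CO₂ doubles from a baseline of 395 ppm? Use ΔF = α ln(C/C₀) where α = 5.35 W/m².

Because the forcing depends only on the ratio C/C₀, the initial concentration does not enter.
ΔF = 5.35 × ln(2) = 5.35 × 0.69315 = 3.7084 W/m².

ΔF = 3.708 W/m²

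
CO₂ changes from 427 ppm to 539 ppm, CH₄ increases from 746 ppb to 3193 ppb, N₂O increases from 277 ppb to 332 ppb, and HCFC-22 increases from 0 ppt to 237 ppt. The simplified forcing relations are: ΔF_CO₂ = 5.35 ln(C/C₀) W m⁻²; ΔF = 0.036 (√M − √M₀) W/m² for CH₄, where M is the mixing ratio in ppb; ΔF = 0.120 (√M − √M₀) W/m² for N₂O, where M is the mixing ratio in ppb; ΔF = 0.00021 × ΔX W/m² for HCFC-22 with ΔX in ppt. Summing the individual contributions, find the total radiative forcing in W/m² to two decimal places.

ΔF = 2.54 W/m²

CO₂: 5.35 × ln(539/427) = 5.35 × ln(1.26230) = 5.35 × 0.23294 = 1.2462 W/m².
CH₄: 0.036 × (√3193 − √746) = 0.036 × (56.5066 − 27.3130) = 0.036 × 29.1936 = 1.0510 W/m².
N₂O: 0.120 × (√332 − √277) = 0.120 × (18.2209 − 16.6433) = 0.120 × 1.5776 = 0.1893 W/m².
HCFC-22: ΔF = 0.00021 × (237 − 0) = 0.00021 × 237 = 0.0498 W/m².
Total ΔF = 1.2462 + 1.0510 + 0.1893 + 0.0498 = 2.5363 W/m².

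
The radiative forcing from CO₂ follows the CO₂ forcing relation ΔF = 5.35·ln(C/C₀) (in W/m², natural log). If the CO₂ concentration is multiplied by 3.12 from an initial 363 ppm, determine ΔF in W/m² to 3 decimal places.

ΔF = 6.087 W/m²

Because the forcing depends only on the ratio C/C₀, the initial concentration does not enter.
ΔF = 5.35 × ln(3.12) = 5.35 × 1.13783 = 6.0874 W/m².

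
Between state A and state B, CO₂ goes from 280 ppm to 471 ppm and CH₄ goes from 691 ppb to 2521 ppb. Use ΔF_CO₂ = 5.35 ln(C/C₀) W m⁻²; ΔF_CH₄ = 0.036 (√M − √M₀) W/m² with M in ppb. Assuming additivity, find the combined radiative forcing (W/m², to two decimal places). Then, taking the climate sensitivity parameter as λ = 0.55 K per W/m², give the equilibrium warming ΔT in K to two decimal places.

ΔF = 3.64 W/m²; ΔT = 2.00 K

CO₂: 5.35 × ln(471/280) = 5.35 × ln(1.68214) = 5.35 × 0.52007 = 2.7824 W/m².
CH₄: 0.036 × (√2521 − √691) = 0.036 × (50.2096 − 26.2869) = 0.036 × 23.9227 = 0.8612 W/m².
Total ΔF = 2.7824 + 0.8612 = 3.6436 W/m².
ΔT = λ ΔF = 0.55 × 3.64 = 2.0020 K.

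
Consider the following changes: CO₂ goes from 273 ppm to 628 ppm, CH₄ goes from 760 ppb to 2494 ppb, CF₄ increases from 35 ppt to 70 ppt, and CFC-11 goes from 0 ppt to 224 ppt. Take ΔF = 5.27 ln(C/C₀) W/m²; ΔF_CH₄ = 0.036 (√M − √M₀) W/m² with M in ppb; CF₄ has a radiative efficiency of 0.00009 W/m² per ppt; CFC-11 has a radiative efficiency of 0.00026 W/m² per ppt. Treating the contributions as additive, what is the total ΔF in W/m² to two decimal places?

CO₂: 5.27 × ln(628/273) = 5.27 × ln(2.30037) = 5.27 × 0.83307 = 4.3903 W/m².
CH₄: 0.036 × (√2494 − √760) = 0.036 × (49.9400 − 27.5681) = 0.036 × 22.3719 = 0.8054 W/m².
CF₄: ΔF = 0.00009 × (70 − 35) = 0.00009 × 35 = 0.0032 W/m².
CFC-11: ΔF = 0.00026 × (224 − 0) = 0.00026 × 224 = 0.0582 W/m².
Total ΔF = 4.3903 + 0.8054 + 0.0032 + 0.0582 = 5.2571 W/m².

ΔF = 5.26 W/m²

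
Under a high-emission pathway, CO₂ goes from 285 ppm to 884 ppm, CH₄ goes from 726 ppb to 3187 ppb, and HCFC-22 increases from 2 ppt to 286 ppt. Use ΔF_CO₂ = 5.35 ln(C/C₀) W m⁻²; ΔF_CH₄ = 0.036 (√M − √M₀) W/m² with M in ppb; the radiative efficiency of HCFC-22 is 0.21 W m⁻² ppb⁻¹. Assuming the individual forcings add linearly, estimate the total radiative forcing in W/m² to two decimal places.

ΔF = 7.18 W/m²

CO₂: 5.35 × ln(884/285) = 5.35 × ln(3.10175) = 5.35 × 1.13197 = 6.0560 W/m².
CH₄: 0.036 × (√3187 − √726) = 0.036 × (56.4535 − 26.9444) = 0.036 × 29.5091 = 1.0623 W/m².
HCFC-22: Δ = 286 − 2 = 284 ppt = 0.284 ppb; ΔF = 0.21 × 0.284 = 0.0596 W/m².
Total ΔF = 6.0560 + 1.0623 + 0.0596 = 7.1779 W/m².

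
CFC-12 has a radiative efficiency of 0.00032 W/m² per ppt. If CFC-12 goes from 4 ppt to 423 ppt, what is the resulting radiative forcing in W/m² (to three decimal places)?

ΔF = 0.134 W/m²

CFC-12: ΔF = 0.00032 × (423 − 4) = 0.00032 × 419 = 0.1341 W/m².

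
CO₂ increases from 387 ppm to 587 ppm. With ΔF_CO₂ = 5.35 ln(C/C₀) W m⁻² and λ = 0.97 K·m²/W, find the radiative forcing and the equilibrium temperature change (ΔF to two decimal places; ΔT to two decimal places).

CO₂: 5.35 × ln(587/387) = 5.35 × ln(1.51680) = 5.35 × 0.41660 = 2.2288 W/m².
ΔT = λ ΔF = 0.97 × 2.23 = 2.1631 K.

ΔF = 2.23 W/m²; ΔT = 2.16 K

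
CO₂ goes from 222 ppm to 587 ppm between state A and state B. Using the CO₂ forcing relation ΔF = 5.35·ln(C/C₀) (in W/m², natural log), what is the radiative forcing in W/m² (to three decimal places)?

ΔF = 5.202 W/m²

CO₂ absorption bands are partially saturated, so forcing scales with the logarithm of the concentration ratio.
CO₂: 5.35 × ln(587/222) = 5.35 × ln(2.64414) = 5.35 × 0.97235 = 5.2021 W/m².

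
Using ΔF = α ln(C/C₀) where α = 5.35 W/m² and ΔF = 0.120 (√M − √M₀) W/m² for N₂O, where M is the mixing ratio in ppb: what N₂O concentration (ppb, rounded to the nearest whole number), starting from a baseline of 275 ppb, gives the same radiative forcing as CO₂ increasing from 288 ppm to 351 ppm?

M ≈ 645 ppb

CO₂ forcing: 5.35 × ln(351/288) = 5.35 × 0.197826 = 1.05837 W/m².
Set 0.120(√M − √275) = 1.05837: √M = 1.05837/0.120 + √275 = 8.8198 + 16.5831 = 25.4029.
M = (25.4029)² = 645.31 ppb.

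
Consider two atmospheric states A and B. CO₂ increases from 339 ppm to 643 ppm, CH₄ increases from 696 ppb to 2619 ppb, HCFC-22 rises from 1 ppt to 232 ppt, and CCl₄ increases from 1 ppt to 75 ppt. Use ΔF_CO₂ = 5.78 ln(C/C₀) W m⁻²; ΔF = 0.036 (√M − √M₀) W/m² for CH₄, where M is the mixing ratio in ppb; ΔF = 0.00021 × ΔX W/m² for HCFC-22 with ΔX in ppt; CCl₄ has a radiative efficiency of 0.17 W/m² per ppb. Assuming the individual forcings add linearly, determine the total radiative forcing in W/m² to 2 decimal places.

ΔF = 4.65 W/m²

CO₂: 5.78 × ln(643/339) = 5.78 × ln(1.89676) = 5.78 × 0.64015 = 3.7001 W/m².
CH₄: 0.036 × (√2619 − √696) = 0.036 × (51.1762 − 26.3818) = 0.036 × 24.7944 = 0.8926 W/m².
HCFC-22: ΔF = 0.00021 × (232 − 1) = 0.00021 × 231 = 0.0485 W/m².
CCl₄: Δ = 75 − 1 = 74 ppt = 0.074 ppb; ΔF = 0.17 × 0.074 = 0.0126 W/m².
Total ΔF = 3.7001 + 0.8926 + 0.0485 + 0.0126 = 4.6538 W/m².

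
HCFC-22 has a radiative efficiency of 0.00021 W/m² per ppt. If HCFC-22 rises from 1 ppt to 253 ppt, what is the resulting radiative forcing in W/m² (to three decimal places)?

ΔF = 0.053 W/m²

HCFC-22: ΔF = 0.00021 × (253 − 1) = 0.00021 × 252 = 0.0529 W/m².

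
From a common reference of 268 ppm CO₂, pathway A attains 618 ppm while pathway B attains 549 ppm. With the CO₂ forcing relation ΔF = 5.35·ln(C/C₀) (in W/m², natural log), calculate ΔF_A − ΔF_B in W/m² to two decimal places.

ΔF_A = 5.35 ln(618/268) = 5.35 × 0.83550 = 4.4699 W/m².
ΔF_B = 5.35 ln(549/268) = 5.35 × 0.71711 = 3.8365 W/m².
Difference: 4.4699 − 3.8365 = 0.6334 W/m².

ΔF_A − ΔF_B = 0.63 W/m²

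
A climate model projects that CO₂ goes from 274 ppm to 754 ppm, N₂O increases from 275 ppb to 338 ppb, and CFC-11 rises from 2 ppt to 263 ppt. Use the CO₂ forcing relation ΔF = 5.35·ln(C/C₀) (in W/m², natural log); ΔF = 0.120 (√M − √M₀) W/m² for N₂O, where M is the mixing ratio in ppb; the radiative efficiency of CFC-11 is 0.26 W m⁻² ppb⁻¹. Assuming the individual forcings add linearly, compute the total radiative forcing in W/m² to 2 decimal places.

CO₂: 5.35 × ln(754/274) = 5.35 × ln(2.75182) = 5.35 × 1.01226 = 5.4156 W/m².
N₂O: 0.120 × (√338 − √275) = 0.120 × (18.3848 − 16.5831) = 0.120 × 1.8017 = 0.2162 W/m².
CFC-11: Δ = 263 − 2 = 261 ppt = 0.261 ppb; ΔF = 0.26 × 0.261 = 0.0679 W/m².
Total ΔF = 5.4156 + 0.2162 + 0.0679 = 5.6997 W/m².

ΔF = 5.70 W/m²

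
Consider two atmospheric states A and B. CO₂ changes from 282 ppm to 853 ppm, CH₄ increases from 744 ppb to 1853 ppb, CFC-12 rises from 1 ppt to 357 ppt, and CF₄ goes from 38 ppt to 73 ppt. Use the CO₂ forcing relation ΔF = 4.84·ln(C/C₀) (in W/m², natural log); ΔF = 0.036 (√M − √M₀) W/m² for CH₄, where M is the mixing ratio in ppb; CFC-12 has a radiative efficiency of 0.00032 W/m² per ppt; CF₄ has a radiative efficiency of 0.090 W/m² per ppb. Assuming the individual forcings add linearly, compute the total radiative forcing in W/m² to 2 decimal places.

CO₂: 4.84 × ln(853/282) = 4.84 × ln(3.02482) = 4.84 × 1.10685 = 5.3572 W/m².
CH₄: 0.036 × (√1853 − √744) = 0.036 × (43.0465 − 27.2764) = 0.036 × 15.7701 = 0.5677 W/m².
CFC-12: ΔF = 0.00032 × (357 − 1) = 0.00032 × 356 = 0.1139 W/m².
CF₄: Δ = 73 − 38 = 35 ppt = 0.035 ppb; ΔF = 0.090 × 0.035 = 0.0032 W/m².
Total ΔF = 5.3572 + 0.5677 + 0.1139 + 0.0032 = 6.0420 W/m².

ΔF = 6.04 W/m²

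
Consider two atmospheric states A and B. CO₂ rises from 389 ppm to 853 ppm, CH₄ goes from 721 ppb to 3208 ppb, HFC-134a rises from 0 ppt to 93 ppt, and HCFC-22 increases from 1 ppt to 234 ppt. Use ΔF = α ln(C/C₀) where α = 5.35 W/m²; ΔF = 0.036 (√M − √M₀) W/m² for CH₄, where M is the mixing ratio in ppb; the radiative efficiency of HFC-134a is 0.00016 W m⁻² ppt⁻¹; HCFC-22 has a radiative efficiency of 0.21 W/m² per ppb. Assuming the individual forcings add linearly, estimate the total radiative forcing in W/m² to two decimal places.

CO₂: 5.35 × ln(853/389) = 5.35 × ln(2.19280) = 5.35 × 0.78518 = 4.2007 W/m².
CH₄: 0.036 × (√3208 − √721) = 0.036 × (56.6392 − 26.8514) = 0.036 × 29.7878 = 1.0724 W/m².
HFC-134a: ΔF = 0.00016 × (93 − 0) = 0.00016 × 93 = 0.0149 W/m².
HCFC-22: Δ = 234 − 1 = 233 ppt = 0.233 ppb; ΔF = 0.21 × 0.233 = 0.0489 W/m².
Total ΔF = 4.2007 + 1.0724 + 0.0149 + 0.0489 = 5.3369 W/m².

ΔF = 5.34 W/m²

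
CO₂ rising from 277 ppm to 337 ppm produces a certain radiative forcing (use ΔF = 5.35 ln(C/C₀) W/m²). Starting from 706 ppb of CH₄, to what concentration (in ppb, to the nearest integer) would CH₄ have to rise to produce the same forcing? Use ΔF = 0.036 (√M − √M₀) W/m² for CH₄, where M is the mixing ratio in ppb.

CO₂ forcing: 5.35 × ln(337/277) = 5.35 × 0.196065 = 1.04895 W/m².
Set 0.036(√M − √706) = 1.04895: √M = 1.04895/0.036 + √706 = 29.1375 + 26.5707 = 55.7082.
M = (55.7082)² = 3103.40 ppb.

M ≈ 3103 ppb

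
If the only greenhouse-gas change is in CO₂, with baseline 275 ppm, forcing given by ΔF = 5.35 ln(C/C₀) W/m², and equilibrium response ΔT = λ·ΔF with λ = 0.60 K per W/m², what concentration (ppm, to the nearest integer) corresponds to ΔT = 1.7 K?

Required forcing: ΔF = ΔT/λ = 1.7/0.60 = 2.8333 W/m².
Then ln(C/275) = ΔF/5.35 = 2.8333/5.35 = 0.52959.
So C = 275 × e^0.52959 = 275 × 1.69824 = 467.02 ppm.

C ≈ 467 ppm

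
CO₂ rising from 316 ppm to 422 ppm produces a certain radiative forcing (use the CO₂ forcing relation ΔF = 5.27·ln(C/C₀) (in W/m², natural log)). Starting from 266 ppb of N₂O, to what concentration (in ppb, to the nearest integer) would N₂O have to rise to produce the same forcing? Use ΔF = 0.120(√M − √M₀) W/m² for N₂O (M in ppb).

M ≈ 842 ppb

CO₂ forcing: 5.27 × ln(422/316) = 5.27 × 0.289263 = 1.52442 W/m².
Set 0.120(√M − √266) = 1.52442: √M = 1.52442/0.120 + √266 = 12.7035 + 16.3095 = 29.0130.
M = (29.0130)² = 841.75 ppb.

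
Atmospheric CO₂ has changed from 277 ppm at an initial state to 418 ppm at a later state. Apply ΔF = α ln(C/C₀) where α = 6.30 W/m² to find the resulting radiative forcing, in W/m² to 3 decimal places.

CO₂: 6.30 × ln(418/277) = 6.30 × ln(1.50903) = 6.30 × 0.41147 = 2.5923 W/m².

ΔF = 2.592 W/m²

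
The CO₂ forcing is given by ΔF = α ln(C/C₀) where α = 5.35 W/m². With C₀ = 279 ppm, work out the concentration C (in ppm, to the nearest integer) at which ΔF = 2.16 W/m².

C ≈ 418 ppm

Set 5.35 ln(C/279) = 2.16, so ln(C/279) = 2.16/5.35 = 0.40374.
Then C/279 = e^0.40374 = 1.49741, giving C = 279 × 1.49741 = 417.78 ppm.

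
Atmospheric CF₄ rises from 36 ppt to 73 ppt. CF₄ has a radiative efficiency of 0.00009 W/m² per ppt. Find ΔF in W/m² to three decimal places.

ΔF = 0.003 W/m²

CF₄: ΔF = 0.00009 × (73 − 36) = 0.00009 × 37 = 0.0033 W/m².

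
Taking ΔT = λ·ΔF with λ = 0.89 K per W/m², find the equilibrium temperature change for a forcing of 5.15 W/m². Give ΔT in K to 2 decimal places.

ΔT = 4.58 K

ΔT = λ ΔF = 0.89 × 5.15 = 4.5835 K.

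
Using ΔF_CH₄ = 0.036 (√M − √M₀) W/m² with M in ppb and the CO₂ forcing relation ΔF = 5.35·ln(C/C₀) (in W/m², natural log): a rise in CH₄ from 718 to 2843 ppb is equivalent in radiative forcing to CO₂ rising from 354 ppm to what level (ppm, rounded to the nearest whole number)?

CH₄ forcing: 0.036 × (√2843 − √718) = 0.036 × (53.3198 − 26.7955) = 0.036 × 26.5243 = 0.95487 W/m².
Set 5.35 ln(C/354) = 0.95487: ln(C/354) = 0.95487/5.35 = 0.17848, so C = 354 × e^0.17848 = 354 × 1.19540 = 423.17 ppm.

C ≈ 423 ppm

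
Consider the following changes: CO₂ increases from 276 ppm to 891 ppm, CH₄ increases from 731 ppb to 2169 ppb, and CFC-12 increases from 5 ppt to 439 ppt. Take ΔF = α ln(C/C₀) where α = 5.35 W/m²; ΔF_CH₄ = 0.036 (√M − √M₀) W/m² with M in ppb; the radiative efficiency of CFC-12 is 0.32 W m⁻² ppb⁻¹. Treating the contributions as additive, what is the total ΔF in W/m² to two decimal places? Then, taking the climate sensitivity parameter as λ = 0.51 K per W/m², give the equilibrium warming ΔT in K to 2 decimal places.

CO₂: 5.35 × ln(891/276) = 5.35 × ln(3.22826) = 5.35 × 1.17194 = 6.2699 W/m².
CH₄: 0.036 × (√2169 − √731) = 0.036 × (46.5725 − 27.0370) = 0.036 × 19.5355 = 0.7033 W/m².
CFC-12: Δ = 439 − 5 = 434 ppt = 0.434 ppb; ΔF = 0.32 × 0.434 = 0.1389 W/m².
Total ΔF = 6.2699 + 0.7033 + 0.1389 = 7.1121 W/m².
ΔT = λ ΔF = 0.51 × 7.11 = 3.6261 K.

ΔF = 7.11 W/m²; ΔT = 3.63 K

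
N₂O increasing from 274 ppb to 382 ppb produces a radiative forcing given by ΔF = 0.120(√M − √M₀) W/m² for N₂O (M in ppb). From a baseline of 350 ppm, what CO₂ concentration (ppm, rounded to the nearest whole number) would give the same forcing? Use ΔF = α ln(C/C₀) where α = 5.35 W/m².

C ≈ 374 ppm

N₂O forcing: 0.120 × (√382 − √274) = 0.120 × (19.5448 − 16.5529) = 0.120 × 2.9919 = 0.35903 W/m².
Set 5.35 ln(C/350) = 0.35903: ln(C/350) = 0.35903/5.35 = 0.06711, so C = 350 × e^0.06711 = 350 × 1.06941 = 374.29 ppm.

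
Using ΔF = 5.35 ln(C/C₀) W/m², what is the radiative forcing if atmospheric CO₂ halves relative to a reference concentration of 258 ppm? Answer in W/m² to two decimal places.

ΔF = -3.71 W/m²

ΔF = 5.35 × ln(0.5) = 5.35 × -0.69315 = -3.7084 W/m².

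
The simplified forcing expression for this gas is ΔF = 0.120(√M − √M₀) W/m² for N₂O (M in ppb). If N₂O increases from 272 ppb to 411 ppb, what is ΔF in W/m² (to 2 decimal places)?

ΔF = 0.45 W/m²

N₂O: 0.120 × (√411 − √272) = 0.120 × (20.2731 − 16.4924) = 0.120 × 3.7807 = 0.4537 W/m².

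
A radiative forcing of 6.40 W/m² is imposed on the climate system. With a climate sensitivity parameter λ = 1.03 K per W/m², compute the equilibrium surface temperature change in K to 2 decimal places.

ΔT = 6.59 K

ΔT = λ ΔF = 1.03 × 6.40 = 6.5920 K.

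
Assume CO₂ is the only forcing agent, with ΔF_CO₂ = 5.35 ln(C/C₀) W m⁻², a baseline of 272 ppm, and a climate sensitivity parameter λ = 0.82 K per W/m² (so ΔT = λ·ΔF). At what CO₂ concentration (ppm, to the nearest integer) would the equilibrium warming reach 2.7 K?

C ≈ 503 ppm

Required forcing: ΔF = ΔT/λ = 2.7/0.82 = 3.2927 W/m².
Then ln(C/272) = ΔF/5.35 = 3.2927/5.35 = 0.61546.
So C = 272 × e^0.61546 = 272 × 1.85051 = 503.34 ppm.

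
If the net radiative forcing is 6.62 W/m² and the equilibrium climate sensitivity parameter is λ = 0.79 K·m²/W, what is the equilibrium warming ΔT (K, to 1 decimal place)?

ΔT = λ ΔF = 0.79 × 6.62 = 5.2298 K.

ΔT = 5.2 K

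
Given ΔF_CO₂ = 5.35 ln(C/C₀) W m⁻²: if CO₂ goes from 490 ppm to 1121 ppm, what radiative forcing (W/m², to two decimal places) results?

CO₂: 5.35 × ln(1121/490) = 5.35 × ln(2.28776) = 5.35 × 0.82757 = 4.4275 W/m².

ΔF = 4.43 W/m²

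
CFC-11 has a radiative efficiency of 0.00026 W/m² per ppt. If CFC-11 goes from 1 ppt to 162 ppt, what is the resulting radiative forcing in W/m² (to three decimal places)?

CFC-11: ΔF = 0.00026 × (162 − 1) = 0.00026 × 161 = 0.0419 W/m².

ΔF = 0.042 W/m²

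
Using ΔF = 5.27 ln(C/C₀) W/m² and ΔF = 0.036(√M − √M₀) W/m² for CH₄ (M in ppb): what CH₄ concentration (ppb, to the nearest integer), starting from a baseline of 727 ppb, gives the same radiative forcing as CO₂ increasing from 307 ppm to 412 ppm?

CO₂ forcing: 5.27 × ln(412/307) = 5.27 × 0.294176 = 1.55031 W/m².
Set 0.036(√M − √727) = 1.55031: √M = 1.55031/0.036 + √727 = 43.0642 + 26.9629 = 70.0271.
M = (70.0271)² = 4903.79 ppb.

M ≈ 4904 ppb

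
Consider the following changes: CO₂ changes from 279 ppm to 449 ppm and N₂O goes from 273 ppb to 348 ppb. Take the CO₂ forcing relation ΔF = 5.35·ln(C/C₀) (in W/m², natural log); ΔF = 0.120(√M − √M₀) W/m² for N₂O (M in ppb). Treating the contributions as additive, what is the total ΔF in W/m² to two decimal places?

ΔF = 2.80 W/m²

CO₂: 5.35 × ln(449/279) = 5.35 × ln(1.60932) = 5.35 × 0.47581 = 2.5456 W/m².
N₂O: 0.120 × (√348 − √273) = 0.120 × (18.6548 − 16.5227) = 0.120 × 2.1321 = 0.2559 W/m².
Total ΔF = 2.5456 + 0.2559 = 2.8015 W/m².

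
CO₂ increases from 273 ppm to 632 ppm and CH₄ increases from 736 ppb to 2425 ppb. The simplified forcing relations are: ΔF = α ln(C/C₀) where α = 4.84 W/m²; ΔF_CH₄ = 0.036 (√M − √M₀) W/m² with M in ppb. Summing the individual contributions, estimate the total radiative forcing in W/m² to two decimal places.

CO₂: 4.84 × ln(632/273) = 4.84 × ln(2.31502) = 4.84 × 0.83942 = 4.0628 W/m².
CH₄: 0.036 × (√2425 − √736) = 0.036 × (49.2443 − 27.1293) = 0.036 × 22.1150 = 0.7961 W/m².
Total ΔF = 4.0628 + 0.7961 = 4.8589 W/m².

ΔF = 4.86 W/m²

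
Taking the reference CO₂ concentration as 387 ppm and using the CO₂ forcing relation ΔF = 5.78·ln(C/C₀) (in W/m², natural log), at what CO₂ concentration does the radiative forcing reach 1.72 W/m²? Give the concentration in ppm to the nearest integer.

C ≈ 521 ppm

Set 5.78 ln(C/387) = 1.72, so ln(C/387) = 1.72/5.78 = 0.29758.
Then C/387 = e^0.29758 = 1.34660, giving C = 387 × 1.34660 = 521.13 ppm.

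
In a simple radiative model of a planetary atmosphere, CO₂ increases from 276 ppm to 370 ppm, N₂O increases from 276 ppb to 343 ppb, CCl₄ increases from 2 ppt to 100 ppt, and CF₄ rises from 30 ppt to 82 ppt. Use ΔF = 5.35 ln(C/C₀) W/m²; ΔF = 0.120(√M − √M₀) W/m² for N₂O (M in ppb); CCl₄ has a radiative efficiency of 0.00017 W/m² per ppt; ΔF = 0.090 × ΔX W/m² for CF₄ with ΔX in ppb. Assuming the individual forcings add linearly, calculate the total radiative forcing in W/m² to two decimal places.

ΔF = 1.82 W/m²

CO₂: 5.35 × ln(370/276) = 5.35 × ln(1.34058) = 5.35 × 0.29310 = 1.5681 W/m².
N₂O: 0.120 × (√343 − √276) = 0.120 × (18.5203 − 16.6132) = 0.120 × 1.9071 = 0.2289 W/m².
CCl₄: ΔF = 0.00017 × (100 − 2) = 0.00017 × 98 = 0.0167 W/m².
CF₄: Δ = 82 − 30 = 52 ppt = 0.052 ppb; ΔF = 0.090 × 0.052 = 0.0047 W/m².
Total ΔF = 1.5681 + 0.2289 + 0.0167 + 0.0047 = 1.8184 W/m².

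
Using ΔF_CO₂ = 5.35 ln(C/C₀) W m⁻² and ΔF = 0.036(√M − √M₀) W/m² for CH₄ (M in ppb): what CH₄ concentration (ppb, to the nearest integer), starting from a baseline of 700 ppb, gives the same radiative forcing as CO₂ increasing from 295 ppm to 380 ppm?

M ≈ 4107 ppb

CO₂ forcing: 5.35 × ln(380/295) = 5.35 × 0.253196 = 1.35460 W/m².
Set 0.036(√M − √700) = 1.35460: √M = 1.35460/0.036 + √700 = 37.6278 + 26.4575 = 64.0853.
M = (64.0853)² = 4106.93 ppb.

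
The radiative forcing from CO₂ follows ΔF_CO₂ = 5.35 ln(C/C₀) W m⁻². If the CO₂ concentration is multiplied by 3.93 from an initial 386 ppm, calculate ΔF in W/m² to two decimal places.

Because the forcing depends only on the ratio C/C₀, the initial concentration does not enter.
ΔF = 5.35 × ln(3.93) = 5.35 × 1.36864 = 7.3222 W/m².

ΔF = 7.32 W/m²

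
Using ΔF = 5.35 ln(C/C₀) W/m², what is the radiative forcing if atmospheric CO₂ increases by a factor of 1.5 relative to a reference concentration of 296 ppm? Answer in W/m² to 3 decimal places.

Because the forcing depends only on the ratio C/C₀, the initial concentration does not enter.
ΔF = 5.35 × ln(1.5) = 5.35 × 0.40547 = 2.1693 W/m².

ΔF = 2.169 W/m²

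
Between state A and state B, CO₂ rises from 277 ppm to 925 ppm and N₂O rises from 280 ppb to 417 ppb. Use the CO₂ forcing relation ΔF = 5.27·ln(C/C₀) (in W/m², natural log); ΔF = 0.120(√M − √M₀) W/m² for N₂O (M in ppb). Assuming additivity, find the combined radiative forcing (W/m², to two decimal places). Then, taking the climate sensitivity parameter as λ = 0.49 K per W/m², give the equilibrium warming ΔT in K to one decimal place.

CO₂: 5.27 × ln(925/277) = 5.27 × ln(3.33935) = 5.27 × 1.20578 = 6.3545 W/m².
N₂O: 0.120 × (√417 − √280) = 0.120 × (20.4206 − 16.7332) = 0.120 × 3.6874 = 0.4425 W/m².
Total ΔF = 6.3545 + 0.4425 = 6.7970 W/m².
ΔT = λ ΔF = 0.49 × 6.80 = 3.3320 K.

ΔF = 6.80 W/m²; ΔT = 3.3 K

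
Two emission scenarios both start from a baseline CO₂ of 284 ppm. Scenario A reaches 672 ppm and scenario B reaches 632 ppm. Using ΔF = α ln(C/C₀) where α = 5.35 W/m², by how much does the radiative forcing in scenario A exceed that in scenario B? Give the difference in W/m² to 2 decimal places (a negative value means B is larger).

ΔF_A = 5.35 ln(672/284) = 5.35 × 0.86128 = 4.6078 W/m².
ΔF_B = 5.35 ln(632/284) = 5.35 × 0.79992 = 4.2796 W/m².
Difference: 4.6078 − 4.2796 = 0.3282 W/m².

ΔF_A − ΔF_B = 0.33 W/m²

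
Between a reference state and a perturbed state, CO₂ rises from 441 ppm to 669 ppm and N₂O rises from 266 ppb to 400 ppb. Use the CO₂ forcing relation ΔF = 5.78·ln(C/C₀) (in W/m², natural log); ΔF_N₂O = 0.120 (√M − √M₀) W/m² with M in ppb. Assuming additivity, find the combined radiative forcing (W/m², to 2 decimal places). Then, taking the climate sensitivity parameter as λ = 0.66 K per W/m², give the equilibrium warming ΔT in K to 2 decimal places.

CO₂: 5.78 × ln(669/441) = 5.78 × ln(1.51701) = 5.78 × 0.41674 = 2.4088 W/m².
N₂O: 0.120 × (√400 − √266) = 0.120 × (20.0000 − 16.3095) = 0.120 × 3.6905 = 0.4429 W/m².
Total ΔF = 2.4088 + 0.4429 = 2.8517 W/m².
ΔT = λ ΔF = 0.66 × 2.85 = 1.8810 K.

ΔF = 2.85 W/m²; ΔT = 1.88 K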